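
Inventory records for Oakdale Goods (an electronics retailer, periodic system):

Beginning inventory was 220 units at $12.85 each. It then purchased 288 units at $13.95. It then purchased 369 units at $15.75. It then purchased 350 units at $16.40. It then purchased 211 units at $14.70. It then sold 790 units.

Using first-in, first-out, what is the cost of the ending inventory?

Ending inventory = $10,211.95

Sale 1 (790) [FIFO — oldest first]: 220 @ $12.85 + 288 @ $13.95 + 282 @ $15.75 = $11,286.10
Ending inventory: 87 @ $15.75 + 350 @ $16.40 + 211 @ $14.70 = $10,211.95
Check: goods available $21,498.05 = COGS $11,286.10 + ending $10,211.95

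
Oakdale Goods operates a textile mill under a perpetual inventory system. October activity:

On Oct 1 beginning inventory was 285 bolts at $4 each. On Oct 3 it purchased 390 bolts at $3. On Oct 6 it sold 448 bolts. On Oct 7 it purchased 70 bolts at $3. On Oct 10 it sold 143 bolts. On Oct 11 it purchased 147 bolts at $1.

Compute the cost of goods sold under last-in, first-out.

Oct 6, 448 sold [LIFO — newest first]: 390 @ $3 + 58 @ $4 = $1,402
Oct 10, 143 sold [LIFO — newest first]: 70 @ $3 + 73 @ $4 = $502
Total COGS = $1,402 + $502 = $1,904
Ending inventory: 154 @ $4 + 147 @ $1 = $763
Check: goods available $2,667 = COGS $1,904 + ending $763

COGS = $1,904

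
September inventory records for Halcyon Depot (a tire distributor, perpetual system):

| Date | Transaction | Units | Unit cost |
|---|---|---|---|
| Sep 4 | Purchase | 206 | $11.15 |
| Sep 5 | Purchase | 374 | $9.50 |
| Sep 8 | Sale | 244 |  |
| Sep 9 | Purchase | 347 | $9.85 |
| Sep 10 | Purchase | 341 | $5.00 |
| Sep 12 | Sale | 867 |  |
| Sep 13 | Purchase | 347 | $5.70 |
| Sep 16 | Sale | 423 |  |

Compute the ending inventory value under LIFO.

Ending inventory = $903.15

Sep 8, 244 sold [LIFO — newest first]: 244 @ $9.50 = $2,318.00
Sep 12, 867 sold [LIFO — newest first]: 341 @ $5.00 + 347 @ $9.85 + 130 @ $9.50 + 49 @ $11.15 = $6,904.30
Sep 16, 423 sold [LIFO — newest first]: 347 @ $5.70 + 76 @ $11.15 = $2,825.30
Total COGS = $2,318.00 + $6,904.30 + $2,825.30 = $12,047.60
Ending inventory: 81 @ $11.15 = $903.15
Check: goods available $12,950.75 = COGS $12,047.60 + ending $903.15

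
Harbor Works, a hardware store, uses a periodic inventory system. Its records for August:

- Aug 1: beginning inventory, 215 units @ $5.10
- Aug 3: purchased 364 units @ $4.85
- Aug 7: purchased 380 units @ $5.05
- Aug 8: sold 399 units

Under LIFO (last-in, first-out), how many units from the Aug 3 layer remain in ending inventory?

Aug 8, 399 sold [LIFO — newest first]: 380 @ $5.05 + 19 @ $4.85 = $2,011.15
Ending inventory: 215 @ $5.10 + 345 @ $4.85 = $2,769.75

345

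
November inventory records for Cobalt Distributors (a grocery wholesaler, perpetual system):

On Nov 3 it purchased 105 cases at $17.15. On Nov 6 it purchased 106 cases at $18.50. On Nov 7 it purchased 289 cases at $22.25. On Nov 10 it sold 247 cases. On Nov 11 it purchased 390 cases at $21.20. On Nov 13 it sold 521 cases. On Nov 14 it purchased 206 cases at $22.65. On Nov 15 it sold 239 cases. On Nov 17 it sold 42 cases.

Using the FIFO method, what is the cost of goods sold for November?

Nov 10, 247 sold [FIFO — oldest first]: 105 @ $17.15 + 106 @ $18.50 + 36 @ $22.25 = $4,562.75
Nov 13, 521 sold [FIFO — oldest first]: 253 @ $22.25 + 268 @ $21.20 = $11,310.85
Nov 15, 239 sold [FIFO — oldest first]: 122 @ $21.20 + 117 @ $22.65 = $5,236.45
Nov 17, 42 sold [FIFO — oldest first]: 42 @ $22.65 = $951.30
Total COGS = $4,562.75 + $11,310.85 + $5,236.45 + $951.30 = $22,061.35
Ending inventory: 47 @ $22.65 = $1,064.55
Check: goods available $23,125.90 = COGS $22,061.35 + ending $1,064.55

COGS = $22,061.35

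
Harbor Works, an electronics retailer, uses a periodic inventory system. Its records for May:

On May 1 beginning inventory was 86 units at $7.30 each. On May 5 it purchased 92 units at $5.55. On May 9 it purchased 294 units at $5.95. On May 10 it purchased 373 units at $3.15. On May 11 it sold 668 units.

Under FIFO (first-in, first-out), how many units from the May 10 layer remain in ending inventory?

177

May 11, 668 sold [FIFO — oldest first]: 86 @ $7.30 + 92 @ $5.55 + 294 @ $5.95 + 196 @ $3.15 = $3,505.10
Ending inventory: 177 @ $3.15 = $557.55
Check: goods available $4,062.65 = COGS $3,505.10 + ending $557.55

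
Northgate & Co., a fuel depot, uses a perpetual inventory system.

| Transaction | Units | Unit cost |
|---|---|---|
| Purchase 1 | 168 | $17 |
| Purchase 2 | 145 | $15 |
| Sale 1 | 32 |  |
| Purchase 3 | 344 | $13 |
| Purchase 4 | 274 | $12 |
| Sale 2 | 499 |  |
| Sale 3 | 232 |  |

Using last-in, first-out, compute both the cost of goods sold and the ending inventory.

Sale 1 (32) [LIFO — newest first]: 32 @ $15 = $480
Sale 2 (499) [LIFO — newest first]: 274 @ $12 + 225 @ $13 = $6,213
Sale 3 (232) [LIFO — newest first]: 119 @ $13 + 113 @ $15 = $3,242
Total COGS = $480 + $6,213 + $3,242 = $9,935
Ending inventory: 168 @ $17 = $2,856

COGS = $9,935; ending inventory = $2,856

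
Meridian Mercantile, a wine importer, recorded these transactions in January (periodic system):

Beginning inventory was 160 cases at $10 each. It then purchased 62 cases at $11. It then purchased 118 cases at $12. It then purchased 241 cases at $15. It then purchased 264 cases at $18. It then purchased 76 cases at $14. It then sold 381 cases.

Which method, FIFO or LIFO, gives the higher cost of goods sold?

LIFO

FIFO COGS: 160 @ $10 + 62 @ $11 + 118 @ $12 + 41 @ $15 = $4,313
LIFO COGS: 76 @ $14 + 264 @ $18 + 41 @ $15 = $6,431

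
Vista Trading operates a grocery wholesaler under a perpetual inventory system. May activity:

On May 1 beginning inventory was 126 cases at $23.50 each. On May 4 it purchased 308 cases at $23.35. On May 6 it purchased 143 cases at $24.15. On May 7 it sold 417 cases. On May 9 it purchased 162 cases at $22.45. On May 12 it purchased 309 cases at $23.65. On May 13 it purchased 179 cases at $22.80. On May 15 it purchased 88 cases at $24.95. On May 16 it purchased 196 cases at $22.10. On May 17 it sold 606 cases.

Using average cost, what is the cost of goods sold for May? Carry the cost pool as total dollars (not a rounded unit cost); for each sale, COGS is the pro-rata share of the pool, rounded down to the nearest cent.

After May 1: 126 on hand, pool $2,961.00 (≈ $23.5000 each)
After May 4: 434 on hand, pool $10,152.80 (≈ $23.3935 each)
After May 6: 577 on hand, pool $13,606.25 (≈ $23.5810 each)
May 7, sell 417: 417/577 × $13,606.25 → $9,833.28
After May 9: 322 on hand, pool $7,409.87 (≈ $23.0120 each)
After May 12: 631 on hand, pool $14,717.72 (≈ $23.3244 each)
After May 13: 810 on hand, pool $18,798.92 (≈ $23.2085 each)
After May 15: 898 on hand, pool $20,994.52 (≈ $23.3792 each)
After May 16: 1094 on hand, pool $25,326.12 (≈ $23.1500 each)
May 17, sell 606: 606/1094 × $25,326.12 → $14,028.91
Total COGS = $9,833.28 + $14,028.91 = $23,862.19
Ending inventory (cost pool remaining) = $11,297.21
Check: goods available $35,159.40 = COGS $23,862.19 + ending $11,297.21

COGS = $23,862.19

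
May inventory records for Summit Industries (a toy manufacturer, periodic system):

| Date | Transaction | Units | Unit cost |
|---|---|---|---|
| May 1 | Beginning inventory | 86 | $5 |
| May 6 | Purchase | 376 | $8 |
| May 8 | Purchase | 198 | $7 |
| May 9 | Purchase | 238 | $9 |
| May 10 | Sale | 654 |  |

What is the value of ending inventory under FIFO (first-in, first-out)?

Ending inventory = $2,184

May 10, 654 sold [FIFO — oldest first]: 86 @ $5 + 376 @ $8 + 192 @ $7 = $4,782
Ending inventory: 6 @ $7 + 238 @ $9 = $2,184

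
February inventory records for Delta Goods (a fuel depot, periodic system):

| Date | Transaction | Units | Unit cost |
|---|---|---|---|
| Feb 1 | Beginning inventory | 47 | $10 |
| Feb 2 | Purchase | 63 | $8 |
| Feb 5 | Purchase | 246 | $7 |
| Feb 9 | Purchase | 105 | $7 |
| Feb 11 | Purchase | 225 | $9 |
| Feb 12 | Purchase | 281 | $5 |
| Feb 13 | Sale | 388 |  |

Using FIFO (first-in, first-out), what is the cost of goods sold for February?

COGS = $2,920

Feb 13, 388 sold [FIFO — oldest first]: 47 @ $10 + 63 @ $8 + 246 @ $7 + 32 @ $7 = $2,920
Ending inventory: 73 @ $7 + 225 @ $9 + 281 @ $5 = $3,941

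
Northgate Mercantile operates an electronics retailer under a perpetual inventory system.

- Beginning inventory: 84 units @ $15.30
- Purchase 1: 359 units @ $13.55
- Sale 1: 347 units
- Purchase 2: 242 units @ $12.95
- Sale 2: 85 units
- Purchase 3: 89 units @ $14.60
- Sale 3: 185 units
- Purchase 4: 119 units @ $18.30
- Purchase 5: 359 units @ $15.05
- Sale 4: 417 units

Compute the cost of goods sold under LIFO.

COGS = $14,809.55

Sale 1 (347) [LIFO — newest first]: 347 @ $13.55 = $4,701.85
Sale 2 (85) [LIFO — newest first]: 85 @ $12.95 = $1,100.75
Sale 3 (185) [LIFO — newest first]: 89 @ $14.60 + 96 @ $12.95 = $2,542.60
Sale 4 (417) [LIFO — newest first]: 359 @ $15.05 + 58 @ $18.30 = $6,464.35
Total COGS = $4,701.85 + $1,100.75 + $2,542.60 + $6,464.35 = $14,809.55
Ending inventory: 84 @ $15.30 + 12 @ $13.55 + 61 @ $12.95 + 61 @ $18.30 = $3,354.05
Check: goods available $18,163.60 = COGS $14,809.55 + ending $3,354.05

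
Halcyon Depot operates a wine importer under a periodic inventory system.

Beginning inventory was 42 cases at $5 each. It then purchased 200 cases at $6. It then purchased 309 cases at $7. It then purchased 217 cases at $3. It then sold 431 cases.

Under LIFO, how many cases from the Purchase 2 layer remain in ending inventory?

Sale 1 (431) [LIFO — newest first]: 217 @ $3 + 214 @ $7 = $2,149
Ending inventory: 42 @ $5 + 200 @ $6 + 95 @ $7 = $2,075

95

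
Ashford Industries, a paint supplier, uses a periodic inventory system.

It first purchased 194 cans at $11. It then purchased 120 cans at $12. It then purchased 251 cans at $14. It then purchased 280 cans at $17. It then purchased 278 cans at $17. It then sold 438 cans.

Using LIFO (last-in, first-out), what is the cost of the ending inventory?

Ending inventory = $9,128

Sale 1 (438) [LIFO — newest first]: 278 @ $17 + 160 @ $17 = $7,446
Ending inventory: 194 @ $11 + 120 @ $12 + 251 @ $14 + 120 @ $17 = $9,128
Check: goods available $16,574 = COGS $7,446 + ending $9,128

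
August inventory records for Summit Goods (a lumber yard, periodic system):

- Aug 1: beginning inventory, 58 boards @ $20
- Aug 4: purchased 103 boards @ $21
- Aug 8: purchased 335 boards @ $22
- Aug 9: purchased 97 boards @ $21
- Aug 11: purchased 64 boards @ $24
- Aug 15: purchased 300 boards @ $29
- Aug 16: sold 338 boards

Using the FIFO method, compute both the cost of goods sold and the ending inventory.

Aug 16, 338 sold [FIFO — oldest first]: 58 @ $20 + 103 @ $21 + 177 @ $22 = $7,217
Ending inventory: 158 @ $22 + 97 @ $21 + 64 @ $24 + 300 @ $29 = $15,749
Check: goods available $22,966 = COGS $7,217 + ending $15,749

COGS = $7,217; ending inventory = $15,749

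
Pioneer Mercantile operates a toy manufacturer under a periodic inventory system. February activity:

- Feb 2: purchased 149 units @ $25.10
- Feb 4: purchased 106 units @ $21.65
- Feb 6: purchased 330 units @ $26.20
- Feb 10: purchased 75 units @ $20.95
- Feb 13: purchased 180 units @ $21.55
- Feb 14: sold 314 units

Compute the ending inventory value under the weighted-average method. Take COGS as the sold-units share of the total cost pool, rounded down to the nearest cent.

Ending inventory = $12,605.88

Feb 14, sell 314: 314/840 × $20,131.05 → $7,525.17
Ending inventory (cost pool remaining) = $12,605.88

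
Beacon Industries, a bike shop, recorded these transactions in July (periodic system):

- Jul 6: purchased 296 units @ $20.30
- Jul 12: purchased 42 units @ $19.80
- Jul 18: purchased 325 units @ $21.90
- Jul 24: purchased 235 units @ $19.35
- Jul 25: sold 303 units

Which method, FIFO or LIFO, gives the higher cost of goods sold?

FIFO COGS: 296 @ $20.30 + 7 @ $19.80 = $6,147.40
LIFO COGS: 235 @ $19.35 + 68 @ $21.90 = $6,036.45

FIFO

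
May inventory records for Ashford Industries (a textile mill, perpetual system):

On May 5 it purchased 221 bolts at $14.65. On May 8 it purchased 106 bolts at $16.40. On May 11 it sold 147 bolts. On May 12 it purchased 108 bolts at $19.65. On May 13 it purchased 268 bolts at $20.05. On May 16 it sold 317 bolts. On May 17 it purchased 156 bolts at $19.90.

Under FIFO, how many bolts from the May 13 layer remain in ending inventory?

239

May 11, 147 sold [FIFO — oldest first]: 147 @ $14.65 = $2,153.55
May 16, 317 sold [FIFO — oldest first]: 74 @ $14.65 + 106 @ $16.40 + 108 @ $19.65 + 29 @ $20.05 = $5,526.15
Total COGS = $2,153.55 + $5,526.15 = $7,679.70
Ending inventory: 239 @ $20.05 + 156 @ $19.90 = $7,896.35
Check: goods available $15,576.05 = COGS $7,679.70 + ending $7,896.35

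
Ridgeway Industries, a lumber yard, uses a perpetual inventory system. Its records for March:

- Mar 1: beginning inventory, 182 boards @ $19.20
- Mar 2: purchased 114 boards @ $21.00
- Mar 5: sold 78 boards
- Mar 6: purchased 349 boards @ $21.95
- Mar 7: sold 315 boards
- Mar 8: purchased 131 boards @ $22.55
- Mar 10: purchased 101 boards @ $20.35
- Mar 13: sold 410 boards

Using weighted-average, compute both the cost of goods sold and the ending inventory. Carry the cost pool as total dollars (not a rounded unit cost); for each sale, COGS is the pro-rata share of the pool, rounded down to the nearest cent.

COGS = $16,977.20; ending inventory = $1,581.15

After Mar 1: 182 on hand, pool $3,494.40 (≈ $19.2000 each)
After Mar 2: 296 on hand, pool $5,888.40 (≈ $19.8932 each)
Mar 5, sell 78: 78/296 × $5,888.40 → $1,551.67
After Mar 6: 567 on hand, pool $11,997.28 (≈ $21.1592 each)
Mar 7, sell 315: 315/567 × $11,997.28 → $6,665.15
After Mar 8: 383 on hand, pool $8,286.18 (≈ $21.6349 each)
After Mar 10: 484 on hand, pool $10,341.53 (≈ $21.3668 each)
Mar 13, sell 410: 410/484 × $10,341.53 → $8,760.38
Total COGS = $1,551.67 + $6,665.15 + $8,760.38 = $16,977.20
Ending inventory (cost pool remaining) = $1,581.15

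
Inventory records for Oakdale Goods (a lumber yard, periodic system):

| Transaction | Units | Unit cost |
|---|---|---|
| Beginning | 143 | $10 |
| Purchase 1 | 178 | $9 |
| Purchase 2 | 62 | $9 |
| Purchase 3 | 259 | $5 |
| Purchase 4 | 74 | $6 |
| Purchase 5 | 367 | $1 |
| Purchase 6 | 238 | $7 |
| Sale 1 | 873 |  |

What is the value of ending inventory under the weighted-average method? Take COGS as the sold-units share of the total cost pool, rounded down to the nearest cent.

Sale 1, sell 873: 873/1321 × $7,362.00 → $4,865.27
Ending inventory (cost pool remaining) = $2,496.73

Ending inventory = $2,496.73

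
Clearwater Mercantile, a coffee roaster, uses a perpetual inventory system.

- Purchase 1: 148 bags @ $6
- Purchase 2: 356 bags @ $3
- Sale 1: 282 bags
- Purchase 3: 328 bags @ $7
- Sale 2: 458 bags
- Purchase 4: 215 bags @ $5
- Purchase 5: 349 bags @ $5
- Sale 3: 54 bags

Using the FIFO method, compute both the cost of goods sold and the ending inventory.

Sale 1 (282) [FIFO — oldest first]: 148 @ $6 + 134 @ $3 = $1,290
Sale 2 (458) [FIFO — oldest first]: 222 @ $3 + 236 @ $7 = $2,318
Sale 3 (54) [FIFO — oldest first]: 54 @ $7 = $378
Total COGS = $1,290 + $2,318 + $378 = $3,986
Ending inventory: 38 @ $7 + 215 @ $5 + 349 @ $5 = $3,086

COGS = $3,986; ending inventory = $3,086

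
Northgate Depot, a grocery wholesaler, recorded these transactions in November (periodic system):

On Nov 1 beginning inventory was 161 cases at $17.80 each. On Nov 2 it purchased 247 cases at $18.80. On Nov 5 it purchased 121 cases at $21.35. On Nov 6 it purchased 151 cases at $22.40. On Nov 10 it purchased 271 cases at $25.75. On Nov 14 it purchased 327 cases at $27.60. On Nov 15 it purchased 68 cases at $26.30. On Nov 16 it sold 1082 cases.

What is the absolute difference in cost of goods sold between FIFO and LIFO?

FIFO COGS: 161 @ $17.80 + 247 @ $18.80 + 121 @ $21.35 + 151 @ $22.40 + 271 @ $25.75 + 131 @ $27.60 = $24,069.00
LIFO COGS: 68 @ $26.30 + 327 @ $27.60 + 271 @ $25.75 + 151 @ $22.40 + 121 @ $21.35 + 144 @ $18.80 = $26,464.80
Difference = |$24,069.00 − $26,464.80| = $2,395.80

$2,395.80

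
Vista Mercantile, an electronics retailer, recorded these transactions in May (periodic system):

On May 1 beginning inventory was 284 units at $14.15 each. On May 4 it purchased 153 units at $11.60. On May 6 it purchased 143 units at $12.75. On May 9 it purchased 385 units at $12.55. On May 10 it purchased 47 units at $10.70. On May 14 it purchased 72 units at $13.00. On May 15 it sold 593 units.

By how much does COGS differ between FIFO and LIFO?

FIFO COGS: 284 @ $14.15 + 153 @ $11.60 + 143 @ $12.75 + 13 @ $12.55 = $7,779.80
LIFO COGS: 72 @ $13.00 + 47 @ $10.70 + 385 @ $12.55 + 89 @ $12.75 = $7,405.40
Difference = |$7,779.80 − $7,405.40| = $374.40

$374.40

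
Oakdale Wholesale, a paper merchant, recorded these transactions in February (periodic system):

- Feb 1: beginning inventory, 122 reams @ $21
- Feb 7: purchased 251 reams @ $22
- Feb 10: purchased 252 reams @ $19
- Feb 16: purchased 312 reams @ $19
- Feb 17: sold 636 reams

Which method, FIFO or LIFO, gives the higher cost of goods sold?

FIFO COGS: 122 @ $21 + 251 @ $22 + 252 @ $19 + 11 @ $19 = $13,081
LIFO COGS: 312 @ $19 + 252 @ $19 + 72 @ $22 = $12,300

FIFO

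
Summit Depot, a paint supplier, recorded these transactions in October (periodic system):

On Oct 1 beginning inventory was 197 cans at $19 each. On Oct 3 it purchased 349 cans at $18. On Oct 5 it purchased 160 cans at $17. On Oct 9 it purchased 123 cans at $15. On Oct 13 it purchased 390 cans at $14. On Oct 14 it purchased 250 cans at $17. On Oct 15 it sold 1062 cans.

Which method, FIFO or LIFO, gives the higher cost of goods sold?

FIFO

FIFO COGS: 197 @ $19 + 349 @ $18 + 160 @ $17 + 123 @ $15 + 233 @ $14 = $17,852
LIFO COGS: 250 @ $17 + 390 @ $14 + 123 @ $15 + 160 @ $17 + 139 @ $18 = $16,777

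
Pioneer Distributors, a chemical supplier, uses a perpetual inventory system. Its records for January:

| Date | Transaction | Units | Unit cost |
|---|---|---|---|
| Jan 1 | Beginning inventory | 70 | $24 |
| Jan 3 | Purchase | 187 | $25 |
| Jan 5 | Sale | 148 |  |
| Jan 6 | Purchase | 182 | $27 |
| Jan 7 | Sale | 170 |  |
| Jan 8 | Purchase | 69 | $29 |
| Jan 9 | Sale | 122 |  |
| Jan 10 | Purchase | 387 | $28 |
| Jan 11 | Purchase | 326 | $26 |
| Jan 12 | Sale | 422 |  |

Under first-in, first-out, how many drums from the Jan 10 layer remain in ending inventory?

Jan 5, 148 sold [FIFO — oldest first]: 70 @ $24 + 78 @ $25 = $3,630
Jan 7, 170 sold [FIFO — oldest first]: 109 @ $25 + 61 @ $27 = $4,372
Jan 9, 122 sold [FIFO — oldest first]: 121 @ $27 + 1 @ $29 = $3,296
Jan 12, 422 sold [FIFO — oldest first]: 68 @ $29 + 354 @ $28 = $11,884
Total COGS = $3,630 + $4,372 + $3,296 + $11,884 = $23,182
Ending inventory: 33 @ $28 + 326 @ $26 = $9,400
Check: goods available $32,582 = COGS $23,182 + ending $9,400

33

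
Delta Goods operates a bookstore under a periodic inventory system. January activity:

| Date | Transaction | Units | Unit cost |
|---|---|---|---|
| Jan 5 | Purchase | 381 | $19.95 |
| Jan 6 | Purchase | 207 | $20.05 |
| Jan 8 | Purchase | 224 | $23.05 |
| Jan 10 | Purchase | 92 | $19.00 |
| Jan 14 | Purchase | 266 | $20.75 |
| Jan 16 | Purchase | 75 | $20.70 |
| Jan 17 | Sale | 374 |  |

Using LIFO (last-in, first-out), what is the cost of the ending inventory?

Jan 17, 374 sold [LIFO — newest first]: 75 @ $20.70 + 266 @ $20.75 + 33 @ $19.00 = $7,699.00
Ending inventory: 381 @ $19.95 + 207 @ $20.05 + 224 @ $23.05 + 59 @ $19.00 = $18,035.50

Ending inventory = $18,035.50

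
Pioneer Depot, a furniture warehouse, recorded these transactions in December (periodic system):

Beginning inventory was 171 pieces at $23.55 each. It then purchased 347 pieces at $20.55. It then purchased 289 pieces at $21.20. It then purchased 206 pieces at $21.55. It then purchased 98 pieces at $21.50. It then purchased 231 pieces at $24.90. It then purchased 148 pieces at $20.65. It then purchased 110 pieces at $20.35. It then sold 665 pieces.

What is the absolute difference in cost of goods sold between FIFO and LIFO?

FIFO COGS: 171 @ $23.55 + 347 @ $20.55 + 147 @ $21.20 = $14,274.30
LIFO COGS: 110 @ $20.35 + 148 @ $20.65 + 231 @ $24.90 + 98 @ $21.50 + 78 @ $21.55 = $14,834.50
Difference = |$14,274.30 − $14,834.50| = $560.20

$560.20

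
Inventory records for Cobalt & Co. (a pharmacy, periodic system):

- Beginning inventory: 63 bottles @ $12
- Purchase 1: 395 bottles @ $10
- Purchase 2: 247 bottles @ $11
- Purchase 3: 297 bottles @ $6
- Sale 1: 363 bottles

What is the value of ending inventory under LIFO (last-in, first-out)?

Sale 1 (363) [LIFO — newest first]: 297 @ $6 + 66 @ $11 = $2,508
Ending inventory: 63 @ $12 + 395 @ $10 + 181 @ $11 = $6,697

Ending inventory = $6,697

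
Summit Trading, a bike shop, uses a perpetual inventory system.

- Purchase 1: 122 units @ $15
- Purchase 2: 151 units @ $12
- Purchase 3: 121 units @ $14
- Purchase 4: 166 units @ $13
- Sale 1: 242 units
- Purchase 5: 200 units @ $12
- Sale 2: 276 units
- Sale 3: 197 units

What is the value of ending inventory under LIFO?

Sale 1 (242) [LIFO — newest first]: 166 @ $13 + 76 @ $14 = $3,222
Sale 2 (276) [LIFO — newest first]: 200 @ $12 + 45 @ $14 + 31 @ $12 = $3,402
Sale 3 (197) [LIFO — newest first]: 120 @ $12 + 77 @ $15 = $2,595
Total COGS = $3,222 + $3,402 + $2,595 = $9,219
Ending inventory: 45 @ $15 = $675
Check: goods available $9,894 = COGS $9,219 + ending $675

Ending inventory = $675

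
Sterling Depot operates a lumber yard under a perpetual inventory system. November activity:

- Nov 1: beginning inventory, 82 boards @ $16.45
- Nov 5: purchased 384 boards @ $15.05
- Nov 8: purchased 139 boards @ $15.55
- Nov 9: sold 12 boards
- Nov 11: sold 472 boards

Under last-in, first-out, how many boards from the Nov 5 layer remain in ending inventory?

Nov 9, 12 sold [LIFO — newest first]: 12 @ $15.55 = $186.60
Nov 11, 472 sold [LIFO — newest first]: 127 @ $15.55 + 345 @ $15.05 = $7,167.10
Total COGS = $186.60 + $7,167.10 = $7,353.70
Ending inventory: 82 @ $16.45 + 39 @ $15.05 = $1,935.85
Check: goods available $9,289.55 = COGS $7,353.70 + ending $1,935.85

39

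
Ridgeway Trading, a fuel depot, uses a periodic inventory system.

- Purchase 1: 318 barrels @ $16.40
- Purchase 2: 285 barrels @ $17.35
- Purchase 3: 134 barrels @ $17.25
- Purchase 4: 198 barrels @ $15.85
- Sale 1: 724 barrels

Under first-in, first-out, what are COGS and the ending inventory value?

Sale 1 (724) [FIFO — oldest first]: 318 @ $16.40 + 285 @ $17.35 + 121 @ $17.25 = $12,247.20
Ending inventory: 13 @ $17.25 + 198 @ $15.85 = $3,362.55
Check: goods available $15,609.75 = COGS $12,247.20 + ending $3,362.55

COGS = $12,247.20; ending inventory = $3,362.55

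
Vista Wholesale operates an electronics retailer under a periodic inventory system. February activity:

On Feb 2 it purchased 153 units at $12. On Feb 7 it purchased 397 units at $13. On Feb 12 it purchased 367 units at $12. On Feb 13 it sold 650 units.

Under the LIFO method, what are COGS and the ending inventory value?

COGS = $8,083; ending inventory = $3,318

Feb 13, 650 sold [LIFO — newest first]: 367 @ $12 + 283 @ $13 = $8,083
Ending inventory: 153 @ $12 + 114 @ $13 = $3,318
Check: goods available $11,401 = COGS $8,083 + ending $3,318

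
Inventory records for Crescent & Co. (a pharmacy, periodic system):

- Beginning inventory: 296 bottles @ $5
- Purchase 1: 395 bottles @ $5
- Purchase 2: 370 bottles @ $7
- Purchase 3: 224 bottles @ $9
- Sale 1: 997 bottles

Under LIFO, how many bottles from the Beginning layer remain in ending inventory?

288

Sale 1 (997) [LIFO — newest first]: 224 @ $9 + 370 @ $7 + 395 @ $5 + 8 @ $5 = $6,621
Ending inventory: 288 @ $5 = $1,440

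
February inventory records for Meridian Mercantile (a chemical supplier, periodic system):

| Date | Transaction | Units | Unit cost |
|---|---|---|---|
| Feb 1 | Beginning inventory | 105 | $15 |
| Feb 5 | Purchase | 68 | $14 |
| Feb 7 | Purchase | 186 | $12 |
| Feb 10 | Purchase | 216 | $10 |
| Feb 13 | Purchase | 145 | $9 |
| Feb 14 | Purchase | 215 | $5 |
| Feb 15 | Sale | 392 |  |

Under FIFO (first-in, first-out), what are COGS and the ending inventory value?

COGS = $5,089; ending inventory = $4,210

Feb 15, 392 sold [FIFO — oldest first]: 105 @ $15 + 68 @ $14 + 186 @ $12 + 33 @ $10 = $5,089
Ending inventory: 183 @ $10 + 145 @ $9 + 215 @ $5 = $4,210
Check: goods available $9,299 = COGS $5,089 + ending $4,210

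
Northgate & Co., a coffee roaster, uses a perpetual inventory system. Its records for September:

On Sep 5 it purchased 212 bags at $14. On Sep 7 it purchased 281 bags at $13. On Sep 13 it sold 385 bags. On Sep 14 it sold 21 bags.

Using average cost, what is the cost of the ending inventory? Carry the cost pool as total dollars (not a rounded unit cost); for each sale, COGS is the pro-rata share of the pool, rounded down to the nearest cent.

After Sep 5: 212 on hand, pool $2,968.00 (≈ $14.0000 each)
After Sep 7: 493 on hand, pool $6,621.00 (≈ $13.4300 each)
Sep 13, sell 385: 385/493 × $6,621.00 → $5,170.55
Sep 14, sell 21: 21/108 × $1,450.45 → $282.03
Total COGS = $5,170.55 + $282.03 = $5,452.58
Ending inventory (cost pool remaining) = $1,168.42

Ending inventory = $1,168.42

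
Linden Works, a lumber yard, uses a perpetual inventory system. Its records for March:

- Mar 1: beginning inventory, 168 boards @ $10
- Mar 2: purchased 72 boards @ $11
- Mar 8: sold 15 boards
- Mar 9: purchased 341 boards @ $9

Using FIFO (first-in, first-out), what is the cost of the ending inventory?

Ending inventory = $5,391

Mar 8, 15 sold [FIFO — oldest first]: 15 @ $10 = $150
Ending inventory: 153 @ $10 + 72 @ $11 + 341 @ $9 = $5,391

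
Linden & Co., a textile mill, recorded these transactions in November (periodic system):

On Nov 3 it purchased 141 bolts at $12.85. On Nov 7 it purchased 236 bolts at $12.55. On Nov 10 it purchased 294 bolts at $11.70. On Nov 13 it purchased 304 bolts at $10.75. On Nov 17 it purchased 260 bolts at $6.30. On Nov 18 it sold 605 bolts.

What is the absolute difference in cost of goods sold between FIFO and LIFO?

$2,055.55

FIFO COGS: 141 @ $12.85 + 236 @ $12.55 + 228 @ $11.70 = $7,441.25
LIFO COGS: 260 @ $6.30 + 304 @ $10.75 + 41 @ $11.70 = $5,385.70
Difference = |$7,441.25 − $5,385.70| = $2,055.55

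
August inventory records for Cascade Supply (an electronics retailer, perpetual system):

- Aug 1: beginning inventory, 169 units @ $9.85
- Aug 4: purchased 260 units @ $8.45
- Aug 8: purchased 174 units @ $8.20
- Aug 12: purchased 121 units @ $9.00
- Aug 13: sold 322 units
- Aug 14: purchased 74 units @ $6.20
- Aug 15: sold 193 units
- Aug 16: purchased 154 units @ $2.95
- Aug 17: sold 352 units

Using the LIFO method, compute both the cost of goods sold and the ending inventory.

COGS = $6,453.30; ending inventory = $837.25

Aug 13, 322 sold [LIFO — newest first]: 121 @ $9.00 + 174 @ $8.20 + 27 @ $8.45 = $2,743.95
Aug 15, 193 sold [LIFO — newest first]: 74 @ $6.20 + 119 @ $8.45 = $1,464.35
Aug 17, 352 sold [LIFO — newest first]: 154 @ $2.95 + 114 @ $8.45 + 84 @ $9.85 = $2,245.00
Total COGS = $2,743.95 + $1,464.35 + $2,245.00 = $6,453.30
Ending inventory: 85 @ $9.85 = $837.25
Check: goods available $7,290.55 = COGS $6,453.30 + ending $837.25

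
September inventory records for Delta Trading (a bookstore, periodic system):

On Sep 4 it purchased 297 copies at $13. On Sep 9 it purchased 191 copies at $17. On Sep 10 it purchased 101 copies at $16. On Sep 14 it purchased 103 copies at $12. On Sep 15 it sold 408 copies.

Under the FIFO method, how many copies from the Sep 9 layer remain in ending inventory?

Sep 15, 408 sold [FIFO — oldest first]: 297 @ $13 + 111 @ $17 = $5,748
Ending inventory: 80 @ $17 + 101 @ $16 + 103 @ $12 = $4,212

80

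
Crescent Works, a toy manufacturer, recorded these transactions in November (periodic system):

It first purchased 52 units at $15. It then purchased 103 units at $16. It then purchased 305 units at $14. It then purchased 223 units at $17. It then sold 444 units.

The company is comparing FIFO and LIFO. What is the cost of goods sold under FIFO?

FIFO COGS: 52 @ $15 + 103 @ $16 + 289 @ $14 = $6,474
LIFO COGS: 223 @ $17 + 221 @ $14 = $6,885

COGS = $6,474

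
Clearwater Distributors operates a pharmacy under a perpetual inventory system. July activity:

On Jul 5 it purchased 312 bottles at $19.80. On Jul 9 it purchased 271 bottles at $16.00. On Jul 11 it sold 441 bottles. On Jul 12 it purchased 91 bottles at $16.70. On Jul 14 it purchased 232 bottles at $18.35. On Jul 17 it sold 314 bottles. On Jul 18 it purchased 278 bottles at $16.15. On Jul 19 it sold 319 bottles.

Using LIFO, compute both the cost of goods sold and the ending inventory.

COGS = $18,602.20; ending inventory = $2,178.00

Jul 11, 441 sold [LIFO — newest first]: 271 @ $16.00 + 170 @ $19.80 = $7,702.00
Jul 17, 314 sold [LIFO — newest first]: 232 @ $18.35 + 82 @ $16.70 = $5,626.60
Jul 19, 319 sold [LIFO — newest first]: 278 @ $16.15 + 9 @ $16.70 + 32 @ $19.80 = $5,273.60
Total COGS = $7,702.00 + $5,626.60 + $5,273.60 = $18,602.20
Ending inventory: 110 @ $19.80 = $2,178.00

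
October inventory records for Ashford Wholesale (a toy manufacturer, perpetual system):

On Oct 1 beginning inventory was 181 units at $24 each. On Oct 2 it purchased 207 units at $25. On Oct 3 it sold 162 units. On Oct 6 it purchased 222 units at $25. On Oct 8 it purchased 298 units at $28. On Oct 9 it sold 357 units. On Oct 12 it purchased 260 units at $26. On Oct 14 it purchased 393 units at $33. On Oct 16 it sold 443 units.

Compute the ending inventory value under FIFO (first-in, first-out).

Ending inventory = $18,325

Oct 3, 162 sold [FIFO — oldest first]: 162 @ $24 = $3,888
Oct 9, 357 sold [FIFO — oldest first]: 19 @ $24 + 207 @ $25 + 131 @ $25 = $8,906
Oct 16, 443 sold [FIFO — oldest first]: 91 @ $25 + 298 @ $28 + 54 @ $26 = $12,023
Total COGS = $3,888 + $8,906 + $12,023 = $24,817
Ending inventory: 206 @ $26 + 393 @ $33 = $18,325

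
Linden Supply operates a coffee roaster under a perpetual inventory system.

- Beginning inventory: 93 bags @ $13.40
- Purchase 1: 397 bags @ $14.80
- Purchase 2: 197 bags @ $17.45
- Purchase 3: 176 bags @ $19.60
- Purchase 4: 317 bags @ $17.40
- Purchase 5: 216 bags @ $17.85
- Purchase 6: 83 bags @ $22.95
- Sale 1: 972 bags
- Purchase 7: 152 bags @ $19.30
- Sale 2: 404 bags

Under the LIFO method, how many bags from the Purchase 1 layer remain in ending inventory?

162

Sale 1 (972) [LIFO — newest first]: 83 @ $22.95 + 216 @ $17.85 + 317 @ $17.40 + 176 @ $19.60 + 180 @ $17.45 = $17,866.85
Sale 2 (404) [LIFO — newest first]: 152 @ $19.30 + 17 @ $17.45 + 235 @ $14.80 = $6,708.25
Total COGS = $17,866.85 + $6,708.25 = $24,575.10
Ending inventory: 93 @ $13.40 + 162 @ $14.80 = $3,643.80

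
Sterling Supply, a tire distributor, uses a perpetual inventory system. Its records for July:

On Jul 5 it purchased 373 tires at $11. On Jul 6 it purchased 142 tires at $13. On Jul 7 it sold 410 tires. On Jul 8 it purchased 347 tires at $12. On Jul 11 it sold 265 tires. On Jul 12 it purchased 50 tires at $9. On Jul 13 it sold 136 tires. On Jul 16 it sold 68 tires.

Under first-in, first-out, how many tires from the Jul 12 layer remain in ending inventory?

Jul 7, 410 sold [FIFO — oldest first]: 373 @ $11 + 37 @ $13 = $4,584
Jul 11, 265 sold [FIFO — oldest first]: 105 @ $13 + 160 @ $12 = $3,285
Jul 13, 136 sold [FIFO — oldest first]: 136 @ $12 = $1,632
Jul 16, 68 sold [FIFO — oldest first]: 51 @ $12 + 17 @ $9 = $765
Total COGS = $4,584 + $3,285 + $1,632 + $765 = $10,266
Ending inventory: 33 @ $9 = $297

33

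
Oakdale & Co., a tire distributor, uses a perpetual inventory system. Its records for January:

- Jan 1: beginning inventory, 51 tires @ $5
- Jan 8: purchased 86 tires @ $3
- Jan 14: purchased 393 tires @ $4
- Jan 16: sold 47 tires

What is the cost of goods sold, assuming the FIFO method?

Jan 16, 47 sold [FIFO — oldest first]: 47 @ $5 = $235
Ending inventory: 4 @ $5 + 86 @ $3 + 393 @ $4 = $1,850

COGS = $235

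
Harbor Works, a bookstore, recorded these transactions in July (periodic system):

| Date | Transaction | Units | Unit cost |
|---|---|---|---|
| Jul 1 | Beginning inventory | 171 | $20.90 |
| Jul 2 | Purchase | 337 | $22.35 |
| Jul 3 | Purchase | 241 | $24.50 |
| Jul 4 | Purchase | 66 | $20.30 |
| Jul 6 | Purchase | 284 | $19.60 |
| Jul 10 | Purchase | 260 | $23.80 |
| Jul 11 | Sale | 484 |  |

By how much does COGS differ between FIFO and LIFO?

$8.95

FIFO COGS: 171 @ $20.90 + 313 @ $22.35 = $10,569.45
LIFO COGS: 260 @ $23.80 + 224 @ $19.60 = $10,578.40
Difference = |$10,569.45 − $10,578.40| = $8.95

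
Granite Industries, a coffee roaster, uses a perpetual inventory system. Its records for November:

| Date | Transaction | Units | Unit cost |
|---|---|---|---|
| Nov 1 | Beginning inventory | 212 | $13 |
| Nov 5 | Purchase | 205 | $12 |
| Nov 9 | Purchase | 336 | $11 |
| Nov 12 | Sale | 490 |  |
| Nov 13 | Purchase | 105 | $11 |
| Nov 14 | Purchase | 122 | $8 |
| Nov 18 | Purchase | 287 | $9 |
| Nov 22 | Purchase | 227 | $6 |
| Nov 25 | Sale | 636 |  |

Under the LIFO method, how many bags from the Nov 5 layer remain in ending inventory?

51

Nov 12, 490 sold [LIFO — newest first]: 336 @ $11 + 154 @ $12 = $5,544
Nov 25, 636 sold [LIFO — newest first]: 227 @ $6 + 287 @ $9 + 122 @ $8 = $4,921
Total COGS = $5,544 + $4,921 = $10,465
Ending inventory: 212 @ $13 + 51 @ $12 + 105 @ $11 = $4,523
Check: goods available $14,988 = COGS $10,465 + ending $4,523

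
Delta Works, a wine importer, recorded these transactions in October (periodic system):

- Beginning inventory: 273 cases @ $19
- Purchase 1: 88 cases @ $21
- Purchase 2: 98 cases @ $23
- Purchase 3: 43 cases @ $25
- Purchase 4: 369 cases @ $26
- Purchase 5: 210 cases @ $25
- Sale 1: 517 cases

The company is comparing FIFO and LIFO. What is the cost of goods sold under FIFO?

FIFO COGS: 273 @ $19 + 88 @ $21 + 98 @ $23 + 43 @ $25 + 15 @ $26 = $10,754
LIFO COGS: 210 @ $25 + 307 @ $26 = $13,232

COGS = $10,754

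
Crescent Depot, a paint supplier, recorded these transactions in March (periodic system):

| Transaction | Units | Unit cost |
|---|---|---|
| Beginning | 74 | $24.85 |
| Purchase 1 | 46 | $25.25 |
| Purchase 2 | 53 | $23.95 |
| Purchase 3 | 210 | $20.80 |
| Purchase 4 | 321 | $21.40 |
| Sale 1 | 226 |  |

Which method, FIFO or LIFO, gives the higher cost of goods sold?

FIFO COGS: 74 @ $24.85 + 46 @ $25.25 + 53 @ $23.95 + 53 @ $20.80 = $5,372.15
LIFO COGS: 226 @ $21.40 = $4,836.40

FIFO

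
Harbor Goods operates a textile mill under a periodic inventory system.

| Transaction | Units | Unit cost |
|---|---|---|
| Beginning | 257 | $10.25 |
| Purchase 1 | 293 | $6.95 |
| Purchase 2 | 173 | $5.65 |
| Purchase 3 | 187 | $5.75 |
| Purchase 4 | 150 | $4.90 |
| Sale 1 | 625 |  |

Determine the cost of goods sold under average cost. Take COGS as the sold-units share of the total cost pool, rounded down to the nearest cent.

Sale 1, sell 625: 625/1060 × $7,458.30 → $4,397.58
Ending inventory (cost pool remaining) = $3,060.72

COGS = $4,397.58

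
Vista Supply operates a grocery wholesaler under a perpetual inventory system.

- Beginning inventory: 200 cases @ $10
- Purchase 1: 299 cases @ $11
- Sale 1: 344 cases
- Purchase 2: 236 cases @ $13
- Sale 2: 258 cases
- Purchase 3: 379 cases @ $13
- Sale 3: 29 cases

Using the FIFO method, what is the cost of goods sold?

Sale 1 (344) [FIFO — oldest first]: 200 @ $10 + 144 @ $11 = $3,584
Sale 2 (258) [FIFO — oldest first]: 155 @ $11 + 103 @ $13 = $3,044
Sale 3 (29) [FIFO — oldest first]: 29 @ $13 = $377
Total COGS = $3,584 + $3,044 + $377 = $7,005
Ending inventory: 104 @ $13 + 379 @ $13 = $6,279

COGS = $7,005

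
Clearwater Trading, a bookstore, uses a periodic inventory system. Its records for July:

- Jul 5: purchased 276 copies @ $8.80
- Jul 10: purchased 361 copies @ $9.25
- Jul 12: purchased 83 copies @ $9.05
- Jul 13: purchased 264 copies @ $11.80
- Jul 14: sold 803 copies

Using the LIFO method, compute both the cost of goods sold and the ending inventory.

Jul 14, 803 sold [LIFO — newest first]: 264 @ $11.80 + 83 @ $9.05 + 361 @ $9.25 + 95 @ $8.80 = $8,041.60
Ending inventory: 181 @ $8.80 = $1,592.80
Check: goods available $9,634.40 = COGS $8,041.60 + ending $1,592.80

COGS = $8,041.60; ending inventory = $1,592.80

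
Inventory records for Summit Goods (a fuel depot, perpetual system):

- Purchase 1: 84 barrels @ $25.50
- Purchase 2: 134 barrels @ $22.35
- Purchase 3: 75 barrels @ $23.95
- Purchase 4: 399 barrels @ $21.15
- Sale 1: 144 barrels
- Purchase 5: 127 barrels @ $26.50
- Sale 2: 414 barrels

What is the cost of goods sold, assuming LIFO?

Sale 1 (144) [LIFO — newest first]: 144 @ $21.15 = $3,045.60
Sale 2 (414) [LIFO — newest first]: 127 @ $26.50 + 255 @ $21.15 + 32 @ $23.95 = $9,525.15
Total COGS = $3,045.60 + $9,525.15 = $12,570.75
Ending inventory: 84 @ $25.50 + 134 @ $22.35 + 43 @ $23.95 = $6,166.75
Check: goods available $18,737.50 = COGS $12,570.75 + ending $6,166.75

COGS = $12,570.75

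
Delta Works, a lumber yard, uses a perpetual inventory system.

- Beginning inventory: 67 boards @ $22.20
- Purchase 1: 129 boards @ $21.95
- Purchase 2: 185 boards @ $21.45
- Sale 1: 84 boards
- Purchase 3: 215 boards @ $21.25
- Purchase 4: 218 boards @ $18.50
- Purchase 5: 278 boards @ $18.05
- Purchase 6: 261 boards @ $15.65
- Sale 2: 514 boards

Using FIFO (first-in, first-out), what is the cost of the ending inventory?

Ending inventory = $13,098.55

Sale 1 (84) [FIFO — oldest first]: 67 @ $22.20 + 17 @ $21.95 = $1,860.55
Sale 2 (514) [FIFO — oldest first]: 112 @ $21.95 + 185 @ $21.45 + 215 @ $21.25 + 2 @ $18.50 = $11,032.40
Total COGS = $1,860.55 + $11,032.40 = $12,892.95
Ending inventory: 216 @ $18.50 + 278 @ $18.05 + 261 @ $15.65 = $13,098.55
Check: goods available $25,991.50 = COGS $12,892.95 + ending $13,098.55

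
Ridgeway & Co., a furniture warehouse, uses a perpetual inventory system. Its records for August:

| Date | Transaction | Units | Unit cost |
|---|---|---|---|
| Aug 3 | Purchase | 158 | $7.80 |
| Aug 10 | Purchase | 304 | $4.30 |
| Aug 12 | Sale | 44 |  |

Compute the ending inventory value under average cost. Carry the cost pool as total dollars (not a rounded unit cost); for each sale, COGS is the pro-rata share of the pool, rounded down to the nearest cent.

Ending inventory = $2,297.74

After Aug 3: 158 on hand, pool $1,232.40 (≈ $7.8000 each)
After Aug 10: 462 on hand, pool $2,539.60 (≈ $5.4970 each)
Aug 12, sell 44: 44/462 × $2,539.60 → $241.86
Ending inventory (cost pool remaining) = $2,297.74
Check: goods available $2,539.60 = COGS $241.86 + ending $2,297.74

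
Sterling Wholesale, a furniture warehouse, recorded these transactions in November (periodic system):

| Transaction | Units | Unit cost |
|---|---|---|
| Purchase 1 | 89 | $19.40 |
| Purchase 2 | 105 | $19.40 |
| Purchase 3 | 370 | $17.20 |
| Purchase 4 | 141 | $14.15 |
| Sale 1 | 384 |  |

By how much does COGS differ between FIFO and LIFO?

FIFO COGS: 89 @ $19.40 + 105 @ $19.40 + 190 @ $17.20 = $7,031.60
LIFO COGS: 141 @ $14.15 + 243 @ $17.20 = $6,174.75
Difference = |$7,031.60 − $6,174.75| = $856.85

$856.85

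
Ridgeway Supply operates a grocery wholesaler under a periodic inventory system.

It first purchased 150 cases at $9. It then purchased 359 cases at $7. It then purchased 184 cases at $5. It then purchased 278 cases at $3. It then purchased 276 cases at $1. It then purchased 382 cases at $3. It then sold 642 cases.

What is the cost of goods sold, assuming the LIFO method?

COGS = $1,406

Sale 1 (642) [LIFO — newest first]: 382 @ $3 + 260 @ $1 = $1,406
Ending inventory: 150 @ $9 + 359 @ $7 + 184 @ $5 + 278 @ $3 + 16 @ $1 = $5,633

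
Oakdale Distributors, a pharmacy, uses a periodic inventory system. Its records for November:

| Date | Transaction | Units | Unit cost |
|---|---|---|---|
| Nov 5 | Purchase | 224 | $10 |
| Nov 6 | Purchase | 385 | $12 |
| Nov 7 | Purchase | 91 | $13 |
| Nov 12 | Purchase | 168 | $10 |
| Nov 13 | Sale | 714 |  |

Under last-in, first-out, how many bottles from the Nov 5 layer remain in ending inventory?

154

Nov 13, 714 sold [LIFO — newest first]: 168 @ $10 + 91 @ $13 + 385 @ $12 + 70 @ $10 = $8,183
Ending inventory: 154 @ $10 = $1,540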